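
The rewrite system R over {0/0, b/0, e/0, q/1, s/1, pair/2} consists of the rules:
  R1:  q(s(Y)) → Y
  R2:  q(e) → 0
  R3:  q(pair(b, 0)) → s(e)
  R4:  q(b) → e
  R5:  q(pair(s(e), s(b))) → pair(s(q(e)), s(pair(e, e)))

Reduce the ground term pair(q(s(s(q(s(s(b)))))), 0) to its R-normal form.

1. pair(q(s(s(q(s(s(b)))))), 0)  →  pair(s(q(s(s(b)))), 0)   [R1 at 1]
2. pair(s(q(s(s(b)))), 0)  →  pair(s(s(b)), 0)   [R1 at 1.1]

pair(s(s(b)), 0)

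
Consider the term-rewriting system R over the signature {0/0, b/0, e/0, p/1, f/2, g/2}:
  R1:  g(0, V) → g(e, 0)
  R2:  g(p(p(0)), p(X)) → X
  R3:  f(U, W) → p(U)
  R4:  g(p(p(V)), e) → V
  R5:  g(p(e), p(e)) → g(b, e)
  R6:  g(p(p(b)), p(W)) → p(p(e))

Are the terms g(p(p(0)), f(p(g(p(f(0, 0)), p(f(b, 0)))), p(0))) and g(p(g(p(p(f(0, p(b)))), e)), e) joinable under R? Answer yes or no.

no — NF(t₁) = p(p(b)), NF(t₂) = 0

Reduce t₁ = g(p(p(0)), f(p(g(p(f(0, 0)), p(f(b, 0)))), p(0))):
1. g(p(p(0)), f(p(g(p(f(0, 0)), p(f(b, 0)))), p(0)))  →  g(p(p(0)), p(p(g(p(f(0, 0)), p(f(b, 0))))))   [R3 at 2]
2. g(p(p(0)), p(p(g(p(f(0, 0)), p(f(b, 0))))))  →  p(g(p(f(0, 0)), p(f(b, 0))))   [R2 at ε]
3. p(g(p(f(0, 0)), p(f(b, 0))))  →  p(g(p(p(0)), p(f(b, 0))))   [R3 at 1.1.1]
4. p(g(p(p(0)), p(f(b, 0))))  →  p(f(b, 0))   [R2 at 1]
5. p(f(b, 0))  →  p(p(b))   [R3 at 1]

Reduce t₂ = g(p(g(p(p(f(0, p(b)))), e)), e):
1. g(p(g(p(p(f(0, p(b)))), e)), e)  →  g(p(f(0, p(b))), e)   [R4 at 1.1]
2. g(p(f(0, p(b))), e)  →  g(p(p(0)), e)   [R3 at 1.1]
3. g(p(p(0)), e)  →  0   [R4 at ε]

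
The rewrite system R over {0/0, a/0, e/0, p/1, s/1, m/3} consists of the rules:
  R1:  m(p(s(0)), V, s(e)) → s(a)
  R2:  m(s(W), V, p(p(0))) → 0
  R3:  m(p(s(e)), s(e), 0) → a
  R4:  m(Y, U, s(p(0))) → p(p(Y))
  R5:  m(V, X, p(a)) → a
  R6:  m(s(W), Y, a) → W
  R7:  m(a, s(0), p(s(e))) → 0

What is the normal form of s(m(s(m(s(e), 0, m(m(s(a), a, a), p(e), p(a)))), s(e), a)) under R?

s(e)

1. s(m(s(m(s(e), 0, m(m(s(a), a, a), p(e), p(a)))), s(e), a))  →  s(m(s(e), 0, m(m(s(a), a, a), p(e), p(a))))   [R6 at 1]
2. s(m(s(e), 0, m(m(s(a), a, a), p(e), p(a))))  →  s(m(s(e), 0, a))   [R5 at 1.3]
3. s(m(s(e), 0, a))  →  s(e)   [R6 at 1]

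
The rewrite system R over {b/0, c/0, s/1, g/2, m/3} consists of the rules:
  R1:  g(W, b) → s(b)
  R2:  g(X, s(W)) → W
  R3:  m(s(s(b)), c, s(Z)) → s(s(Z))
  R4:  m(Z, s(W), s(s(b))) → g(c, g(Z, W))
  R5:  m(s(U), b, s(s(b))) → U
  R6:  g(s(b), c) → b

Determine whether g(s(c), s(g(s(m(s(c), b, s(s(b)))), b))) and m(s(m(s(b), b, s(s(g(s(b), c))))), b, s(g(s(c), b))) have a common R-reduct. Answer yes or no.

no — NF(t₁) = s(b), NF(t₂) = b

Reduce t₁ = g(s(c), s(g(s(m(s(c), b, s(s(b)))), b))):
1. g(s(c), s(g(s(m(s(c), b, s(s(b)))), b)))  →  g(s(m(s(c), b, s(s(b)))), b)   [R2 at ε]
2. g(s(m(s(c), b, s(s(b)))), b)  →  s(b)   [R1 at ε]

Reduce t₂ = m(s(m(s(b), b, s(s(g(s(b), c))))), b, s(g(s(c), b))):
1. m(s(m(s(b), b, s(s(g(s(b), c))))), b, s(g(s(c), b)))  →  m(s(m(s(b), b, s(s(b)))), b, s(g(s(c), b)))   [R6 at 1.1.3.1.1]
2. m(s(m(s(b), b, s(s(b)))), b, s(g(s(c), b)))  →  m(s(b), b, s(g(s(c), b)))   [R5 at 1.1]
3. m(s(b), b, s(g(s(c), b)))  →  m(s(b), b, s(s(b)))   [R1 at 3.1]
4. m(s(b), b, s(s(b)))  →  b   [R5 at ε]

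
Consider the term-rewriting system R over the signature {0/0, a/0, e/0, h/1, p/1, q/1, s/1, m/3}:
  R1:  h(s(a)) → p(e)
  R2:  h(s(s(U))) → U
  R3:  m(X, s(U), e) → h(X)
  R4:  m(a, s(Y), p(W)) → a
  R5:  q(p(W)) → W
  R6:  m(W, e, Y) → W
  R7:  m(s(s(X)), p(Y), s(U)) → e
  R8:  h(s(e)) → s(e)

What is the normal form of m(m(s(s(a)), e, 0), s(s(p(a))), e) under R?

a

1. m(m(s(s(a)), e, 0), s(s(p(a))), e)  →  h(m(s(s(a)), e, 0))   [R3 at ε]
2. h(m(s(s(a)), e, 0))  →  h(s(s(a)))   [R6 at 1]
3. h(s(s(a)))  →  a   [R2 at ε]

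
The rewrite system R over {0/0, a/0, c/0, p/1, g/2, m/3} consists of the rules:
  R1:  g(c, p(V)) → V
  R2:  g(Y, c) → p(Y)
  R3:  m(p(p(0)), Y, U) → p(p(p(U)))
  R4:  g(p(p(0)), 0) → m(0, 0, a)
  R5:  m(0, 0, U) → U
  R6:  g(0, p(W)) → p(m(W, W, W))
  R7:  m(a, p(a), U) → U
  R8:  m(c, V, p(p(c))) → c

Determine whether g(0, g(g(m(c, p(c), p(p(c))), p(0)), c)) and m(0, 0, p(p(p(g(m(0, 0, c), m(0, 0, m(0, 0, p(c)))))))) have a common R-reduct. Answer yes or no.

Reduce t₁ = g(0, g(g(m(c, p(c), p(p(c))), p(0)), c)):
1. g(0, g(g(m(c, p(c), p(p(c))), p(0)), c))  →  g(0, p(g(m(c, p(c), p(p(c))), p(0))))   [R2 at 2]
2. g(0, p(g(m(c, p(c), p(p(c))), p(0))))  →  p(m(g(m(c, p(c), p(p(c))), p(0)), g(m(c, p(c), p(p(c))), p(0)), g(m(c, p(c), p(p(c))), p(0))))   [R6 at ε]
3. p(m(g(m(c, p(c), p(p(c))), p(0)), g(m(c, p(c), p(p(c))), p(0)), g(m(c, p(c), p(p(c))), p(0))))  →  p(m(g(c, p(0)), g(m(c, p(c), p(p(c))), p(0)), g(m(c, p(c), p(p(c))), p(0))))   [R8 at 1.1.1]
4. p(m(g(c, p(0)), g(m(c, p(c), p(p(c))), p(0)), g(m(c, p(c), p(p(c))), p(0))))  →  p(m(0, g(m(c, p(c), p(p(c))), p(0)), g(m(c, p(c), p(p(c))), p(0))))   [R1 at 1.1]
5. p(m(0, g(m(c, p(c), p(p(c))), p(0)), g(m(c, p(c), p(p(c))), p(0))))  →  p(m(0, g(c, p(0)), g(m(c, p(c), p(p(c))), p(0))))   [R8 at 1.2.1]
6. p(m(0, g(c, p(0)), g(m(c, p(c), p(p(c))), p(0))))  →  p(m(0, 0, g(m(c, p(c), p(p(c))), p(0))))   [R1 at 1.2]
7. p(m(0, 0, g(m(c, p(c), p(p(c))), p(0))))  →  p(g(m(c, p(c), p(p(c))), p(0)))   [R5 at 1]
8. p(g(m(c, p(c), p(p(c))), p(0)))  →  p(g(c, p(0)))   [R8 at 1.1]
9. p(g(c, p(0)))  →  p(0)   [R1 at 1]

Reduce t₂ = m(0, 0, p(p(p(g(m(0, 0, c), m(0, 0, m(0, 0, p(c)))))))):
1. m(0, 0, p(p(p(g(m(0, 0, c), m(0, 0, m(0, 0, p(c))))))))  →  p(p(p(g(m(0, 0, c), m(0, 0, m(0, 0, p(c)))))))   [R5 at ε]
2. p(p(p(g(m(0, 0, c), m(0, 0, m(0, 0, p(c)))))))  →  p(p(p(g(c, m(0, 0, m(0, 0, p(c)))))))   [R5 at 1.1.1.1]
3. p(p(p(g(c, m(0, 0, m(0, 0, p(c)))))))  →  p(p(p(g(c, m(0, 0, p(c))))))   [R5 at 1.1.1.2]
4. p(p(p(g(c, m(0, 0, p(c))))))  →  p(p(p(g(c, p(c)))))   [R5 at 1.1.1.2]
5. p(p(p(g(c, p(c)))))  →  p(p(p(c)))   [R1 at 1.1.1]

no — NF(t₁) = p(0), NF(t₂) = p(p(p(c)))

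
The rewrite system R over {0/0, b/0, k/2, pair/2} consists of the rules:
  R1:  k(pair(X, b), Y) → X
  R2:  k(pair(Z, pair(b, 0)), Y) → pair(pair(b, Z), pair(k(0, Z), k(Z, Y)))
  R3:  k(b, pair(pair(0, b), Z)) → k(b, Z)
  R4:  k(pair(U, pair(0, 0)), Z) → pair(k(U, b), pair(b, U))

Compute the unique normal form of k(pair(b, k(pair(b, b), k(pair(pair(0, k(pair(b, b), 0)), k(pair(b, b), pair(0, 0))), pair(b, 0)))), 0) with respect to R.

b

1. k(pair(b, k(pair(b, b), k(pair(pair(0, k(pair(b, b), 0)), k(pair(b, b), pair(0, 0))), pair(b, 0)))), 0)  →  k(pair(b, b), 0)   [R1 at 1.2]
2. k(pair(b, b), 0)  →  b   [R1 at ε]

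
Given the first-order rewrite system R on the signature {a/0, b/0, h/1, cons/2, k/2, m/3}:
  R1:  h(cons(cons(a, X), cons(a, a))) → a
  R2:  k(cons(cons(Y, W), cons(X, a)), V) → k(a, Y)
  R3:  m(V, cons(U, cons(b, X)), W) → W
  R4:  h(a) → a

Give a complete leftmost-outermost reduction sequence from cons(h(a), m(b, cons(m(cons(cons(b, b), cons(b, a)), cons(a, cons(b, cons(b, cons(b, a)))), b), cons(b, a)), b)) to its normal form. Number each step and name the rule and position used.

1. cons(h(a), m(b, cons(m(cons(cons(b, b), cons(b, a)), cons(a, cons(b, cons(b, cons(b, a)))), b), cons(b, a)), b))  →  cons(a, m(b, cons(m(cons(cons(b, b), cons(b, a)), cons(a, cons(b, cons(b, cons(b, a)))), b), cons(b, a)), b))   [R4 at 1]
2. cons(a, m(b, cons(m(cons(cons(b, b), cons(b, a)), cons(a, cons(b, cons(b, cons(b, a)))), b), cons(b, a)), b))  →  cons(a, b)   [R3 at 2]

cons(a, b)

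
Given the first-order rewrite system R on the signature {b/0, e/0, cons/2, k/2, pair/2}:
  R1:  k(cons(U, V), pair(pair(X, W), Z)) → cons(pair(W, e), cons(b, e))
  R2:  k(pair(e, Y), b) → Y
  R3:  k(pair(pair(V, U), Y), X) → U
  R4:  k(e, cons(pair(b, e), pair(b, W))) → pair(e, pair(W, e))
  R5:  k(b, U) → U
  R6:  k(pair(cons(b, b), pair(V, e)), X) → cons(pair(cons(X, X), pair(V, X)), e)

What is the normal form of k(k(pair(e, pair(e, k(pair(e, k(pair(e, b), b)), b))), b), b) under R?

1. k(k(pair(e, pair(e, k(pair(e, k(pair(e, b), b)), b))), b), b)  →  k(pair(e, k(pair(e, k(pair(e, b), b)), b)), b)   [R2 at 1]
2. k(pair(e, k(pair(e, k(pair(e, b), b)), b)), b)  →  k(pair(e, k(pair(e, b), b)), b)   [R2 at ε]
3. k(pair(e, k(pair(e, b), b)), b)  →  k(pair(e, b), b)   [R2 at ε]
4. k(pair(e, b), b)  →  b   [R2 at ε]

b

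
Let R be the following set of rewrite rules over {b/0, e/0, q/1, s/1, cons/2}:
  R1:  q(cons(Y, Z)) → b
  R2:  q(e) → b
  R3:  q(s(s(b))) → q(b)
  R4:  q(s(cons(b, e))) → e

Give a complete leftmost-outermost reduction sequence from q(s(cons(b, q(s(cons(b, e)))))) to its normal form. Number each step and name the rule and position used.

e

1. q(s(cons(b, q(s(cons(b, e))))))  →  q(s(cons(b, e)))   [R4 at 1.1.2]
2. q(s(cons(b, e)))  →  e   [R4 at ε]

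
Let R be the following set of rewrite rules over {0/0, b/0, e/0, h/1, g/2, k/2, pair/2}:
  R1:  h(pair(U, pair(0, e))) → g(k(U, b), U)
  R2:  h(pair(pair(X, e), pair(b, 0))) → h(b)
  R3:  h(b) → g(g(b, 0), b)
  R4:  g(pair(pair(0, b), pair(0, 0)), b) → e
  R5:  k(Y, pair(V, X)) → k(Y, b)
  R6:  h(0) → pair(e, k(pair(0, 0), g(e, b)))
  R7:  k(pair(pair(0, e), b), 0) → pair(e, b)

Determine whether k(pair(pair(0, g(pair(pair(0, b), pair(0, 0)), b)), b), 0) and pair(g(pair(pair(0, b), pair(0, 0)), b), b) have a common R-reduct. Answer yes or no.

Reduce t₁ = k(pair(pair(0, g(pair(pair(0, b), pair(0, 0)), b)), b), 0):
1. k(pair(pair(0, g(pair(pair(0, b), pair(0, 0)), b)), b), 0)  →  k(pair(pair(0, e), b), 0)   [R4 at 1.1.2]
2. k(pair(pair(0, e), b), 0)  →  pair(e, b)   [R7 at ε]

Reduce t₂ = pair(g(pair(pair(0, b), pair(0, 0)), b), b):
1. pair(g(pair(pair(0, b), pair(0, 0)), b), b)  →  pair(e, b)   [R4 at 1]

yes — NF(t₁) = pair(e, b), NF(t₂) = pair(e, b)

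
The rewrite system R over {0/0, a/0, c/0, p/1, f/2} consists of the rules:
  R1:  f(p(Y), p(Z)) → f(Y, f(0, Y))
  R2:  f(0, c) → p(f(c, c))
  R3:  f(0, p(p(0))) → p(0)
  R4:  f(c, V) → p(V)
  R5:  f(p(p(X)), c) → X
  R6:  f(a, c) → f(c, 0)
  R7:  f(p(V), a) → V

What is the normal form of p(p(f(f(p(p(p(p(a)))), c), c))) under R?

p(p(a))

1. p(p(f(f(p(p(p(p(a)))), c), c)))  →  p(p(f(p(p(a)), c)))   [R5 at 1.1.1]
2. p(p(f(p(p(a)), c)))  →  p(p(a))   [R5 at 1.1]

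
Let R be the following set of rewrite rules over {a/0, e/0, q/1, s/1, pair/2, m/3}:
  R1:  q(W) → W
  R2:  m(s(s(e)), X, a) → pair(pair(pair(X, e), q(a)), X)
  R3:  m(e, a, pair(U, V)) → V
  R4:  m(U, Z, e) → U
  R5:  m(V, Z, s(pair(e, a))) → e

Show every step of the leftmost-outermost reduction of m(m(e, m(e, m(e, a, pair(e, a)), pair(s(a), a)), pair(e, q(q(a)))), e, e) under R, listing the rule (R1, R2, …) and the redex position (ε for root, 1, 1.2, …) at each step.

1. m(m(e, m(e, m(e, a, pair(e, a)), pair(s(a), a)), pair(e, q(q(a)))), e, e)  →  m(e, m(e, m(e, a, pair(e, a)), pair(s(a), a)), pair(e, q(q(a))))   [R4 at ε]
2. m(e, m(e, m(e, a, pair(e, a)), pair(s(a), a)), pair(e, q(q(a))))  →  m(e, m(e, a, pair(s(a), a)), pair(e, q(q(a))))   [R3 at 2.2]
3. m(e, m(e, a, pair(s(a), a)), pair(e, q(q(a))))  →  m(e, a, pair(e, q(q(a))))   [R3 at 2]
4. m(e, a, pair(e, q(q(a))))  →  q(q(a))   [R3 at ε]
5. q(q(a))  →  q(a)   [R1 at ε]
6. q(a)  →  a   [R1 at ε]

a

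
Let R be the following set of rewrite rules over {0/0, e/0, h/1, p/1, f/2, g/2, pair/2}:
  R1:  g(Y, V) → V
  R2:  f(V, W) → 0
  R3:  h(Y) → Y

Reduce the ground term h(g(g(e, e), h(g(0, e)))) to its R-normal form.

e

1. h(g(g(e, e), h(g(0, e))))  →  g(g(e, e), h(g(0, e)))   [R3 at ε]
2. g(g(e, e), h(g(0, e)))  →  h(g(0, e))   [R1 at ε]
3. h(g(0, e))  →  g(0, e)   [R3 at ε]
4. g(0, e)  →  e   [R1 at ε]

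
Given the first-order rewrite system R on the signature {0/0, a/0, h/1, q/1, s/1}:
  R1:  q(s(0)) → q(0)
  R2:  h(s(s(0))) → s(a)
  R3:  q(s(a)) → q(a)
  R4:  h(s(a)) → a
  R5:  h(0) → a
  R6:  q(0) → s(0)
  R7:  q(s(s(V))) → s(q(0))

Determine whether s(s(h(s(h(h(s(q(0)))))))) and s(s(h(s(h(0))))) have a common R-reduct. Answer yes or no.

Reduce t₁ = s(s(h(s(h(h(s(q(0)))))))):
1. s(s(h(s(h(h(s(q(0))))))))  →  s(s(h(s(h(h(s(s(0))))))))   [R6 at 1.1.1.1.1.1.1]
2. s(s(h(s(h(h(s(s(0))))))))  →  s(s(h(s(h(s(a))))))   [R2 at 1.1.1.1.1]
3. s(s(h(s(h(s(a))))))  →  s(s(h(s(a))))   [R4 at 1.1.1.1]
4. s(s(h(s(a))))  →  s(s(a))   [R4 at 1.1]

Reduce t₂ = s(s(h(s(h(0))))):
1. s(s(h(s(h(0)))))  →  s(s(h(s(a))))   [R5 at 1.1.1.1]
2. s(s(h(s(a))))  →  s(s(a))   [R4 at 1.1]

yes — NF(t₁) = s(s(a)), NF(t₂) = s(s(a))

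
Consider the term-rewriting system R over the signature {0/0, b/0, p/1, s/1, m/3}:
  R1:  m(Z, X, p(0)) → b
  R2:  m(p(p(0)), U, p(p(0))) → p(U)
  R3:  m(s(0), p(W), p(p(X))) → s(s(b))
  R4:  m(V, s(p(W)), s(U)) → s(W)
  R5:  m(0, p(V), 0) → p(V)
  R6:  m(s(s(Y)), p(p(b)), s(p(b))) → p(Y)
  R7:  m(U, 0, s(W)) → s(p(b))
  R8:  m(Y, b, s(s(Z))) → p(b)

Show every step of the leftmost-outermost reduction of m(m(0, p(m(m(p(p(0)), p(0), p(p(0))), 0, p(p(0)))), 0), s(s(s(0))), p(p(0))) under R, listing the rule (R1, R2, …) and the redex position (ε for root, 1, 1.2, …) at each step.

p(s(s(s(0))))

1. m(m(0, p(m(m(p(p(0)), p(0), p(p(0))), 0, p(p(0)))), 0), s(s(s(0))), p(p(0)))  →  m(p(m(m(p(p(0)), p(0), p(p(0))), 0, p(p(0)))), s(s(s(0))), p(p(0)))   [R5 at 1]
2. m(p(m(m(p(p(0)), p(0), p(p(0))), 0, p(p(0)))), s(s(s(0))), p(p(0)))  →  m(p(m(p(p(0)), 0, p(p(0)))), s(s(s(0))), p(p(0)))   [R2 at 1.1.1]
3. m(p(m(p(p(0)), 0, p(p(0)))), s(s(s(0))), p(p(0)))  →  m(p(p(0)), s(s(s(0))), p(p(0)))   [R2 at 1.1]
4. m(p(p(0)), s(s(s(0))), p(p(0)))  →  p(s(s(s(0))))   [R2 at ε]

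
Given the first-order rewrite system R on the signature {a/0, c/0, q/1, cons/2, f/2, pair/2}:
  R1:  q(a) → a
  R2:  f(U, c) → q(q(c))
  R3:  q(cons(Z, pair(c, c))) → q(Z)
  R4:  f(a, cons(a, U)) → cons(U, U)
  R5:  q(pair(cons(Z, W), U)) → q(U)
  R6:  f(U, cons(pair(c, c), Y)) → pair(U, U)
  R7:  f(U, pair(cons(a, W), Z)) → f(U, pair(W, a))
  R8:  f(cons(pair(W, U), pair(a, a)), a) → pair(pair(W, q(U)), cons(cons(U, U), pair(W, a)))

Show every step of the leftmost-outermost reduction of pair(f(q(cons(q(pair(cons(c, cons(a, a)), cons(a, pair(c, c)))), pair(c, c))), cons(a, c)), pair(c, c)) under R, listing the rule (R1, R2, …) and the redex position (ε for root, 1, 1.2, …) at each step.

1. pair(f(q(cons(q(pair(cons(c, cons(a, a)), cons(a, pair(c, c)))), pair(c, c))), cons(a, c)), pair(c, c))  →  pair(f(q(q(pair(cons(c, cons(a, a)), cons(a, pair(c, c))))), cons(a, c)), pair(c, c))   [R3 at 1.1]
2. pair(f(q(q(pair(cons(c, cons(a, a)), cons(a, pair(c, c))))), cons(a, c)), pair(c, c))  →  pair(f(q(q(cons(a, pair(c, c)))), cons(a, c)), pair(c, c))   [R5 at 1.1.1]
3. pair(f(q(q(cons(a, pair(c, c)))), cons(a, c)), pair(c, c))  →  pair(f(q(q(a)), cons(a, c)), pair(c, c))   [R3 at 1.1.1]
4. pair(f(q(q(a)), cons(a, c)), pair(c, c))  →  pair(f(q(a), cons(a, c)), pair(c, c))   [R1 at 1.1.1]
5. pair(f(q(a), cons(a, c)), pair(c, c))  →  pair(f(a, cons(a, c)), pair(c, c))   [R1 at 1.1]
6. pair(f(a, cons(a, c)), pair(c, c))  →  pair(cons(c, c), pair(c, c))   [R4 at 1]

pair(cons(c, c), pair(c, c))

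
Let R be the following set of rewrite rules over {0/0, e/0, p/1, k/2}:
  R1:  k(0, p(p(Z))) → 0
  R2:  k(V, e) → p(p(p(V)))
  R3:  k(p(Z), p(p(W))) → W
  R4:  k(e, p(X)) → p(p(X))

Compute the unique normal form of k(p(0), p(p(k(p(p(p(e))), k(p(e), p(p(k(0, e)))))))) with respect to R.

1. k(p(0), p(p(k(p(p(p(e))), k(p(e), p(p(k(0, e))))))))  →  k(p(p(p(e))), k(p(e), p(p(k(0, e)))))   [R3 at ε]
2. k(p(p(p(e))), k(p(e), p(p(k(0, e)))))  →  k(p(p(p(e))), k(0, e))   [R3 at 2]
3. k(p(p(p(e))), k(0, e))  →  k(p(p(p(e))), p(p(p(0))))   [R2 at 2]
4. k(p(p(p(e))), p(p(p(0))))  →  p(0)   [R3 at ε]

p(0)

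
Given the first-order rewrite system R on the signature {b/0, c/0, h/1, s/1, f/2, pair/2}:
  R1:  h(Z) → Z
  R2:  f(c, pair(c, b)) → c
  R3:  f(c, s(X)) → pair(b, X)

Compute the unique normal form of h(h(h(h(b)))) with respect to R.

1. h(h(h(h(b))))  →  h(h(h(b)))   [R1 at ε]
2. h(h(h(b)))  →  h(h(b))   [R1 at ε]
3. h(h(b))  →  h(b)   [R1 at ε]
4. h(b)  →  b   [R1 at ε]

b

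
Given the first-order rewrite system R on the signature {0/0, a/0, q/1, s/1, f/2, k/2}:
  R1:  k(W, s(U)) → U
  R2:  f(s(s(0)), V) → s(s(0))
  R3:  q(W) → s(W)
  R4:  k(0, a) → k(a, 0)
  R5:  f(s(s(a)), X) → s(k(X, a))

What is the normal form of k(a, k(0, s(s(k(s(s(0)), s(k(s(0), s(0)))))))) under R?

0

1. k(a, k(0, s(s(k(s(s(0)), s(k(s(0), s(0))))))))  →  k(a, s(k(s(s(0)), s(k(s(0), s(0))))))   [R1 at 2]
2. k(a, s(k(s(s(0)), s(k(s(0), s(0))))))  →  k(s(s(0)), s(k(s(0), s(0))))   [R1 at ε]
3. k(s(s(0)), s(k(s(0), s(0))))  →  k(s(0), s(0))   [R1 at ε]
4. k(s(0), s(0))  →  0   [R1 at ε]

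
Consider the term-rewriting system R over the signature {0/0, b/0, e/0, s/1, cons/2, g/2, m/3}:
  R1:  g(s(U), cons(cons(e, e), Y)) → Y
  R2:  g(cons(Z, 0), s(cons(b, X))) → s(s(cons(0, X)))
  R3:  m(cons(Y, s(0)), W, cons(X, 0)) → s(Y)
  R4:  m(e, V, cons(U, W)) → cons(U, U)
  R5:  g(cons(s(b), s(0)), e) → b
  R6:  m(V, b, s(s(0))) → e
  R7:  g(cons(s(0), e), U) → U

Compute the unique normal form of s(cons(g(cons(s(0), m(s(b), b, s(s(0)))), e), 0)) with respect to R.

s(cons(e, 0))

1. s(cons(g(cons(s(0), m(s(b), b, s(s(0)))), e), 0))  →  s(cons(g(cons(s(0), e), e), 0))   [R6 at 1.1.1.2]
2. s(cons(g(cons(s(0), e), e), 0))  →  s(cons(e, 0))   [R7 at 1.1]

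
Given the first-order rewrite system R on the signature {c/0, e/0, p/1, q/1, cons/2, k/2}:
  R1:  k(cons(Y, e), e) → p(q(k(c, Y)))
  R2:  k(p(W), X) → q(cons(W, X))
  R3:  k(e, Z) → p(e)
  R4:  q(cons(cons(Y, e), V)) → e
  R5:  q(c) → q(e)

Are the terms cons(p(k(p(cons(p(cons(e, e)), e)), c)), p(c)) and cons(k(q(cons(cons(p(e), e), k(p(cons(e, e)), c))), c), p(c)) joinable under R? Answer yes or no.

Reduce t₁ = cons(p(k(p(cons(p(cons(e, e)), e)), c)), p(c)):
1. cons(p(k(p(cons(p(cons(e, e)), e)), c)), p(c))  →  cons(p(q(cons(cons(p(cons(e, e)), e), c))), p(c))   [R2 at 1.1]
2. cons(p(q(cons(cons(p(cons(e, e)), e), c))), p(c))  →  cons(p(e), p(c))   [R4 at 1.1]

Reduce t₂ = cons(k(q(cons(cons(p(e), e), k(p(cons(e, e)), c))), c), p(c)):
1. cons(k(q(cons(cons(p(e), e), k(p(cons(e, e)), c))), c), p(c))  →  cons(k(e, c), p(c))   [R4 at 1.1]
2. cons(k(e, c), p(c))  →  cons(p(e), p(c))   [R3 at 1]

yes — NF(t₁) = cons(p(e), p(c)), NF(t₂) = cons(p(e), p(c))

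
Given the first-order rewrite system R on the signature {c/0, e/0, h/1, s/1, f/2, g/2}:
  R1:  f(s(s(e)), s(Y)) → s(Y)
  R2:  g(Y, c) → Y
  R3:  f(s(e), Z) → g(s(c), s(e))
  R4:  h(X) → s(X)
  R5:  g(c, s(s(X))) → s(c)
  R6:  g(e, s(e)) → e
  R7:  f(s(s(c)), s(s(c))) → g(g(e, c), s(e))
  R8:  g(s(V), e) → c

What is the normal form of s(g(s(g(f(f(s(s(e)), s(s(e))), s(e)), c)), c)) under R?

1. s(g(s(g(f(f(s(s(e)), s(s(e))), s(e)), c)), c))  →  s(s(g(f(f(s(s(e)), s(s(e))), s(e)), c)))   [R2 at 1]
2. s(s(g(f(f(s(s(e)), s(s(e))), s(e)), c)))  →  s(s(f(f(s(s(e)), s(s(e))), s(e))))   [R2 at 1.1]
3. s(s(f(f(s(s(e)), s(s(e))), s(e))))  →  s(s(f(s(s(e)), s(e))))   [R1 at 1.1.1]
4. s(s(f(s(s(e)), s(e))))  →  s(s(s(e)))   [R1 at 1.1]

s(s(s(e)))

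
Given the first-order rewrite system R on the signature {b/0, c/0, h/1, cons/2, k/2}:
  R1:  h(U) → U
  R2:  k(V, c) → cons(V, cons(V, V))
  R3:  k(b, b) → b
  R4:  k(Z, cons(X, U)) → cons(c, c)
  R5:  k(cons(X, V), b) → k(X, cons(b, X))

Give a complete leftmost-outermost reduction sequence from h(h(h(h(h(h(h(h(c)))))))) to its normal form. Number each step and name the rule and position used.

1. h(h(h(h(h(h(h(h(c))))))))  →  h(h(h(h(h(h(h(c)))))))   [R1 at ε]
2. h(h(h(h(h(h(h(c)))))))  →  h(h(h(h(h(h(c))))))   [R1 at ε]
3. h(h(h(h(h(h(c))))))  →  h(h(h(h(h(c)))))   [R1 at ε]
4. h(h(h(h(h(c)))))  →  h(h(h(h(c))))   [R1 at ε]
5. h(h(h(h(c))))  →  h(h(h(c)))   [R1 at ε]
6. h(h(h(c)))  →  h(h(c))   [R1 at ε]
7. h(h(c))  →  h(c)   [R1 at ε]
8. h(c)  →  c   [R1 at ε]

c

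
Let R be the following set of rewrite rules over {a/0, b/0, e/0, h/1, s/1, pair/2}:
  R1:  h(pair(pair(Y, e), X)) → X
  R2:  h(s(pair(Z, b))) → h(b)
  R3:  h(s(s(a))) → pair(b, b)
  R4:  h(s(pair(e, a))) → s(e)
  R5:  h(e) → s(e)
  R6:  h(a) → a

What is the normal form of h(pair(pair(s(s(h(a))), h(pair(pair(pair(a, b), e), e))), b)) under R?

1. h(pair(pair(s(s(h(a))), h(pair(pair(pair(a, b), e), e))), b))  →  h(pair(pair(s(s(a)), h(pair(pair(pair(a, b), e), e))), b))   [R6 at 1.1.1.1.1]
2. h(pair(pair(s(s(a)), h(pair(pair(pair(a, b), e), e))), b))  →  h(pair(pair(s(s(a)), e), b))   [R1 at 1.1.2]
3. h(pair(pair(s(s(a)), e), b))  →  b   [R1 at ε]

b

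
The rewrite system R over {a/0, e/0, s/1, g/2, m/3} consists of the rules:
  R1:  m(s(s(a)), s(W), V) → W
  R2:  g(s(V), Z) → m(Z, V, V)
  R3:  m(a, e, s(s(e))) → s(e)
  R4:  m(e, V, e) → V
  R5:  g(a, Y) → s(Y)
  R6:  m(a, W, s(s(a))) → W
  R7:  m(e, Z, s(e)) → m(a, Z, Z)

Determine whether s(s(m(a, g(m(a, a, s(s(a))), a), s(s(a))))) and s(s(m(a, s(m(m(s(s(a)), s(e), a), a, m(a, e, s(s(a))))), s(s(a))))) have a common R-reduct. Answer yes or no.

yes — NF(t₁) = s(s(s(a))), NF(t₂) = s(s(s(a)))

Reduce t₁ = s(s(m(a, g(m(a, a, s(s(a))), a), s(s(a))))):
1. s(s(m(a, g(m(a, a, s(s(a))), a), s(s(a)))))  →  s(s(g(m(a, a, s(s(a))), a)))   [R6 at 1.1]
2. s(s(g(m(a, a, s(s(a))), a)))  →  s(s(g(a, a)))   [R6 at 1.1.1]
3. s(s(g(a, a)))  →  s(s(s(a)))   [R5 at 1.1]

Reduce t₂ = s(s(m(a, s(m(m(s(s(a)), s(e), a), a, m(a, e, s(s(a))))), s(s(a))))):
1. s(s(m(a, s(m(m(s(s(a)), s(e), a), a, m(a, e, s(s(a))))), s(s(a)))))  →  s(s(s(m(m(s(s(a)), s(e), a), a, m(a, e, s(s(a)))))))   [R6 at 1.1]
2. s(s(s(m(m(s(s(a)), s(e), a), a, m(a, e, s(s(a)))))))  →  s(s(s(m(e, a, m(a, e, s(s(a)))))))   [R1 at 1.1.1.1]
3. s(s(s(m(e, a, m(a, e, s(s(a)))))))  →  s(s(s(m(e, a, e))))   [R6 at 1.1.1.3]
4. s(s(s(m(e, a, e))))  →  s(s(s(a)))   [R4 at 1.1.1]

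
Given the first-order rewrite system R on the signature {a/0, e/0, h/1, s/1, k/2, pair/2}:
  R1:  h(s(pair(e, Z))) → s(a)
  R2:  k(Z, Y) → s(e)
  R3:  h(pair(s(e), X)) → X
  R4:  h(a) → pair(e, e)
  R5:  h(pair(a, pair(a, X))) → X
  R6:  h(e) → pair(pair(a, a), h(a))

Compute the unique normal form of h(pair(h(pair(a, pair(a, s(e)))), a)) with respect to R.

1. h(pair(h(pair(a, pair(a, s(e)))), a))  →  h(pair(s(e), a))   [R5 at 1.1]
2. h(pair(s(e), a))  →  a   [R3 at ε]

a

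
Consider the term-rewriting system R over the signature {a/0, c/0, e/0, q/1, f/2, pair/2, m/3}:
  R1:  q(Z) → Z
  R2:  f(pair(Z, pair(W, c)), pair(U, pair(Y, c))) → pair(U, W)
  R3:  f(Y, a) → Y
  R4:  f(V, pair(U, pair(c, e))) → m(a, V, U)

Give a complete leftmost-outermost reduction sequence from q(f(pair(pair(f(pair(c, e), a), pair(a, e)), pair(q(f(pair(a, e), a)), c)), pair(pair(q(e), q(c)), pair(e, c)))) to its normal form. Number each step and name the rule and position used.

1. q(f(pair(pair(f(pair(c, e), a), pair(a, e)), pair(q(f(pair(a, e), a)), c)), pair(pair(q(e), q(c)), pair(e, c))))  →  f(pair(pair(f(pair(c, e), a), pair(a, e)), pair(q(f(pair(a, e), a)), c)), pair(pair(q(e), q(c)), pair(e, c)))   [R1 at ε]
2. f(pair(pair(f(pair(c, e), a), pair(a, e)), pair(q(f(pair(a, e), a)), c)), pair(pair(q(e), q(c)), pair(e, c)))  →  pair(pair(q(e), q(c)), q(f(pair(a, e), a)))   [R2 at ε]
3. pair(pair(q(e), q(c)), q(f(pair(a, e), a)))  →  pair(pair(e, q(c)), q(f(pair(a, e), a)))   [R1 at 1.1]
4. pair(pair(e, q(c)), q(f(pair(a, e), a)))  →  pair(pair(e, c), q(f(pair(a, e), a)))   [R1 at 1.2]
5. pair(pair(e, c), q(f(pair(a, e), a)))  →  pair(pair(e, c), f(pair(a, e), a))   [R1 at 2]
6. pair(pair(e, c), f(pair(a, e), a))  →  pair(pair(e, c), pair(a, e))   [R3 at 2]

pair(pair(e, c), pair(a, e))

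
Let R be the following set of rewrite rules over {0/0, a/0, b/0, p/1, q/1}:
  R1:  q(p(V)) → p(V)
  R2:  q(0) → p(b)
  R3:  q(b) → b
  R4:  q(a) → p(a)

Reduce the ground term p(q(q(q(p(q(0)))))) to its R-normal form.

1. p(q(q(q(p(q(0))))))  →  p(q(q(p(q(0)))))   [R1 at 1.1.1]
2. p(q(q(p(q(0)))))  →  p(q(p(q(0))))   [R1 at 1.1]
3. p(q(p(q(0))))  →  p(p(q(0)))   [R1 at 1]
4. p(p(q(0)))  →  p(p(p(b)))   [R2 at 1.1]

p(p(p(b)))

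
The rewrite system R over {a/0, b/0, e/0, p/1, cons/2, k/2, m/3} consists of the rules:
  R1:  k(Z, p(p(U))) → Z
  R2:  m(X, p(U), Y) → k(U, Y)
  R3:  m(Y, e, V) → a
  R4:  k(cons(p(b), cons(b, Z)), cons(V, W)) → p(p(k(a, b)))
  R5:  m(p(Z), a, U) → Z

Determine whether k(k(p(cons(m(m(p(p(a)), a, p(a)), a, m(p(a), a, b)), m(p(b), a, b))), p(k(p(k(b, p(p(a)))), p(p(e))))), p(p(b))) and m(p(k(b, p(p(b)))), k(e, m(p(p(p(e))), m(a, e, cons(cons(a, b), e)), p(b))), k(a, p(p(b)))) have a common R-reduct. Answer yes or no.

Reduce t₁ = k(k(p(cons(m(m(p(p(a)), a, p(a)), a, m(p(a), a, b)), m(p(b), a, b))), p(k(p(k(b, p(p(a)))), p(p(e))))), p(p(b))):
1. k(k(p(cons(m(m(p(p(a)), a, p(a)), a, m(p(a), a, b)), m(p(b), a, b))), p(k(p(k(b, p(p(a)))), p(p(e))))), p(p(b)))  →  k(p(cons(m(m(p(p(a)), a, p(a)), a, m(p(a), a, b)), m(p(b), a, b))), p(k(p(k(b, p(p(a)))), p(p(e)))))   [R1 at ε]
2. k(p(cons(m(m(p(p(a)), a, p(a)), a, m(p(a), a, b)), m(p(b), a, b))), p(k(p(k(b, p(p(a)))), p(p(e)))))  →  k(p(cons(m(p(a), a, m(p(a), a, b)), m(p(b), a, b))), p(k(p(k(b, p(p(a)))), p(p(e)))))   [R5 at 1.1.1.1]
3. k(p(cons(m(p(a), a, m(p(a), a, b)), m(p(b), a, b))), p(k(p(k(b, p(p(a)))), p(p(e)))))  →  k(p(cons(a, m(p(b), a, b))), p(k(p(k(b, p(p(a)))), p(p(e)))))   [R5 at 1.1.1]
4. k(p(cons(a, m(p(b), a, b))), p(k(p(k(b, p(p(a)))), p(p(e)))))  →  k(p(cons(a, b)), p(k(p(k(b, p(p(a)))), p(p(e)))))   [R5 at 1.1.2]
5. k(p(cons(a, b)), p(k(p(k(b, p(p(a)))), p(p(e)))))  →  k(p(cons(a, b)), p(p(k(b, p(p(a))))))   [R1 at 2.1]
6. k(p(cons(a, b)), p(p(k(b, p(p(a))))))  →  p(cons(a, b))   [R1 at ε]

Reduce t₂ = m(p(k(b, p(p(b)))), k(e, m(p(p(p(e))), m(a, e, cons(cons(a, b), e)), p(b))), k(a, p(p(b)))):
1. m(p(k(b, p(p(b)))), k(e, m(p(p(p(e))), m(a, e, cons(cons(a, b), e)), p(b))), k(a, p(p(b))))  →  m(p(b), k(e, m(p(p(p(e))), m(a, e, cons(cons(a, b), e)), p(b))), k(a, p(p(b))))   [R1 at 1.1]
2. m(p(b), k(e, m(p(p(p(e))), m(a, e, cons(cons(a, b), e)), p(b))), k(a, p(p(b))))  →  m(p(b), k(e, m(p(p(p(e))), a, p(b))), k(a, p(p(b))))   [R3 at 2.2.2]
3. m(p(b), k(e, m(p(p(p(e))), a, p(b))), k(a, p(p(b))))  →  m(p(b), k(e, p(p(e))), k(a, p(p(b))))   [R5 at 2.2]
4. m(p(b), k(e, p(p(e))), k(a, p(p(b))))  →  m(p(b), e, k(a, p(p(b))))   [R1 at 2]
5. m(p(b), e, k(a, p(p(b))))  →  a   [R3 at ε]

no — NF(t₁) = p(cons(a, b)), NF(t₂) = a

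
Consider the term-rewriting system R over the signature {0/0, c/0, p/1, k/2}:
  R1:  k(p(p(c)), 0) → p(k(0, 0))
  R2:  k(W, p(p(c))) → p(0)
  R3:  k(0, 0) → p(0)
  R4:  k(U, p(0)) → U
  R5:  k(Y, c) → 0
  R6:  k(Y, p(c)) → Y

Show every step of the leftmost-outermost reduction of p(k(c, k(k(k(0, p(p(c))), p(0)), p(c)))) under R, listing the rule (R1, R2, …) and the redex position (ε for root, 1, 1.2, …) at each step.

1. p(k(c, k(k(k(0, p(p(c))), p(0)), p(c))))  →  p(k(c, k(k(0, p(p(c))), p(0))))   [R6 at 1.2]
2. p(k(c, k(k(0, p(p(c))), p(0))))  →  p(k(c, k(0, p(p(c)))))   [R4 at 1.2]
3. p(k(c, k(0, p(p(c)))))  →  p(k(c, p(0)))   [R2 at 1.2]
4. p(k(c, p(0)))  →  p(c)   [R4 at 1]

p(c)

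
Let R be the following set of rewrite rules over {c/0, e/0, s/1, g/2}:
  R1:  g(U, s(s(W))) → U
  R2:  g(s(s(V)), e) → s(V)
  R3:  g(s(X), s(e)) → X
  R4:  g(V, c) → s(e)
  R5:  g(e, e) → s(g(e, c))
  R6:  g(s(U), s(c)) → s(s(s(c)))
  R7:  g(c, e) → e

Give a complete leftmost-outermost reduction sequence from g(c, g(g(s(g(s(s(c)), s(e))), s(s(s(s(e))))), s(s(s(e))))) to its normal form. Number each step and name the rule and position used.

1. g(c, g(g(s(g(s(s(c)), s(e))), s(s(s(s(e))))), s(s(s(e)))))  →  g(c, g(s(g(s(s(c)), s(e))), s(s(s(s(e))))))   [R1 at 2]
2. g(c, g(s(g(s(s(c)), s(e))), s(s(s(s(e))))))  →  g(c, s(g(s(s(c)), s(e))))   [R1 at 2]
3. g(c, s(g(s(s(c)), s(e))))  →  g(c, s(s(c)))   [R3 at 2.1]
4. g(c, s(s(c)))  →  c   [R1 at ε]

c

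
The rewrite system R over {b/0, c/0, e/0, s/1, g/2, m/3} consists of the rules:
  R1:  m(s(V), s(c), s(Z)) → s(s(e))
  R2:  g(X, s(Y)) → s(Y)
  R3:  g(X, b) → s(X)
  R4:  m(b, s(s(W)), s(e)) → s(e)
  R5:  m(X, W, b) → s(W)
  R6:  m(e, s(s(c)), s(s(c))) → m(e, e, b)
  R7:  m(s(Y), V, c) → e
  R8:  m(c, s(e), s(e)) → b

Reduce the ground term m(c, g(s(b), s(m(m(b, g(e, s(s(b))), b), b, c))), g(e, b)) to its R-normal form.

b

1. m(c, g(s(b), s(m(m(b, g(e, s(s(b))), b), b, c))), g(e, b))  →  m(c, s(m(m(b, g(e, s(s(b))), b), b, c)), g(e, b))   [R2 at 2]
2. m(c, s(m(m(b, g(e, s(s(b))), b), b, c)), g(e, b))  →  m(c, s(m(s(g(e, s(s(b)))), b, c)), g(e, b))   [R5 at 2.1.1]
3. m(c, s(m(s(g(e, s(s(b)))), b, c)), g(e, b))  →  m(c, s(e), g(e, b))   [R7 at 2.1]
4. m(c, s(e), g(e, b))  →  m(c, s(e), s(e))   [R3 at 3]
5. m(c, s(e), s(e))  →  b   [R8 at ε]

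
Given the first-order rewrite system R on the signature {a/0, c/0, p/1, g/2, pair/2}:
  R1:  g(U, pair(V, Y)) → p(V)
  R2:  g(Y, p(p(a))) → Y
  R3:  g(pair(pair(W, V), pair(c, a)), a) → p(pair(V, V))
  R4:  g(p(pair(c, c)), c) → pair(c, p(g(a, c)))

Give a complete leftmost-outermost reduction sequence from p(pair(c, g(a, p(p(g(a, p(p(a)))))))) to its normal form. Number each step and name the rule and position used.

p(pair(c, a))

1. p(pair(c, g(a, p(p(g(a, p(p(a))))))))  →  p(pair(c, g(a, p(p(a)))))   [R2 at 1.2.2.1.1]
2. p(pair(c, g(a, p(p(a)))))  →  p(pair(c, a))   [R2 at 1.2]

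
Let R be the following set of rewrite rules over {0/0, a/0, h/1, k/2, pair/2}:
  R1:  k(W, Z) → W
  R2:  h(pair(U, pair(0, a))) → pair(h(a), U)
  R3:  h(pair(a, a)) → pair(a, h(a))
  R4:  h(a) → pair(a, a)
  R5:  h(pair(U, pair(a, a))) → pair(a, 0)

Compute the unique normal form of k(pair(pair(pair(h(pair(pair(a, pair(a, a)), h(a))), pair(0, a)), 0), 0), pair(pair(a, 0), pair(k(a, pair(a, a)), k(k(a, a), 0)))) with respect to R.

pair(pair(pair(pair(a, 0), pair(0, a)), 0), 0)

1. k(pair(pair(pair(h(pair(pair(a, pair(a, a)), h(a))), pair(0, a)), 0), 0), pair(pair(a, 0), pair(k(a, pair(a, a)), k(k(a, a), 0))))  →  pair(pair(pair(h(pair(pair(a, pair(a, a)), h(a))), pair(0, a)), 0), 0)   [R1 at ε]
2. pair(pair(pair(h(pair(pair(a, pair(a, a)), h(a))), pair(0, a)), 0), 0)  →  pair(pair(pair(h(pair(pair(a, pair(a, a)), pair(a, a))), pair(0, a)), 0), 0)   [R4 at 1.1.1.1.2]
3. pair(pair(pair(h(pair(pair(a, pair(a, a)), pair(a, a))), pair(0, a)), 0), 0)  →  pair(pair(pair(pair(a, 0), pair(0, a)), 0), 0)   [R5 at 1.1.1]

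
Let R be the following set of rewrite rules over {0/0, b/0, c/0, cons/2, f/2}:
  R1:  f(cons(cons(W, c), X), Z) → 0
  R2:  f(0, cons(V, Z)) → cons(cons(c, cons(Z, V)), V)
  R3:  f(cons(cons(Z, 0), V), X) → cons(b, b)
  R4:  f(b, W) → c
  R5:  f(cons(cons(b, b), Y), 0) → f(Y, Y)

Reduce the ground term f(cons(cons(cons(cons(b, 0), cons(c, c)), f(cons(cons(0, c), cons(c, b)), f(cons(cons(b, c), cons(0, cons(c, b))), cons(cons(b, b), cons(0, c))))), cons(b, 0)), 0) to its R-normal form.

1. f(cons(cons(cons(cons(b, 0), cons(c, c)), f(cons(cons(0, c), cons(c, b)), f(cons(cons(b, c), cons(0, cons(c, b))), cons(cons(b, b), cons(0, c))))), cons(b, 0)), 0)  →  f(cons(cons(cons(cons(b, 0), cons(c, c)), 0), cons(b, 0)), 0)   [R1 at 1.1.2]
2. f(cons(cons(cons(cons(b, 0), cons(c, c)), 0), cons(b, 0)), 0)  →  cons(b, b)   [R3 at ε]

cons(b, b)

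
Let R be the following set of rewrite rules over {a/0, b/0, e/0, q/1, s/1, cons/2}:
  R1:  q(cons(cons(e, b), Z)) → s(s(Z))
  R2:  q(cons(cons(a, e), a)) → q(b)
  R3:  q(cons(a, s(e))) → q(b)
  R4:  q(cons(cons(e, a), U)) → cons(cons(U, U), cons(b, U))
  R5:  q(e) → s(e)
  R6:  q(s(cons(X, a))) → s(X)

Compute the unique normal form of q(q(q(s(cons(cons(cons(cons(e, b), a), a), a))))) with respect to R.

s(cons(e, b))

1. q(q(q(s(cons(cons(cons(cons(e, b), a), a), a)))))  →  q(q(s(cons(cons(cons(e, b), a), a))))   [R6 at 1.1]
2. q(q(s(cons(cons(cons(e, b), a), a))))  →  q(s(cons(cons(e, b), a)))   [R6 at 1]
3. q(s(cons(cons(e, b), a)))  →  s(cons(e, b))   [R6 at ε]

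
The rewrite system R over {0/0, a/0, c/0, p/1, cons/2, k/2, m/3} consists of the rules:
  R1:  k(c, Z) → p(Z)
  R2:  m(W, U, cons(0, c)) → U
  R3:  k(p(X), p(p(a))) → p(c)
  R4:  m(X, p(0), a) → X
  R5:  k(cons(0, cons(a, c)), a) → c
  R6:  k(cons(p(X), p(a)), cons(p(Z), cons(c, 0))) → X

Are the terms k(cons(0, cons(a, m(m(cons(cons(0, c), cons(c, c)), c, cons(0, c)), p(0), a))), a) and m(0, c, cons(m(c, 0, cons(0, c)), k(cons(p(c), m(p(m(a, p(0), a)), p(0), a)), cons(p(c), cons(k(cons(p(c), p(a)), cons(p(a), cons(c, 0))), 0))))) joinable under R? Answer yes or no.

yes — NF(t₁) = c, NF(t₂) = c

Reduce t₁ = k(cons(0, cons(a, m(m(cons(cons(0, c), cons(c, c)), c, cons(0, c)), p(0), a))), a):
1. k(cons(0, cons(a, m(m(cons(cons(0, c), cons(c, c)), c, cons(0, c)), p(0), a))), a)  →  k(cons(0, cons(a, m(cons(cons(0, c), cons(c, c)), c, cons(0, c)))), a)   [R4 at 1.2.2]
2. k(cons(0, cons(a, m(cons(cons(0, c), cons(c, c)), c, cons(0, c)))), a)  →  k(cons(0, cons(a, c)), a)   [R2 at 1.2.2]
3. k(cons(0, cons(a, c)), a)  →  c   [R5 at ε]

Reduce t₂ = m(0, c, cons(m(c, 0, cons(0, c)), k(cons(p(c), m(p(m(a, p(0), a)), p(0), a)), cons(p(c), cons(k(cons(p(c), p(a)), cons(p(a), cons(c, 0))), 0))))):
1. m(0, c, cons(m(c, 0, cons(0, c)), k(cons(p(c), m(p(m(a, p(0), a)), p(0), a)), cons(p(c), cons(k(cons(p(c), p(a)), cons(p(a), cons(c, 0))), 0)))))  →  m(0, c, cons(0, k(cons(p(c), m(p(m(a, p(0), a)), p(0), a)), cons(p(c), cons(k(cons(p(c), p(a)), cons(p(a), cons(c, 0))), 0)))))   [R2 at 3.1]
2. m(0, c, cons(0, k(cons(p(c), m(p(m(a, p(0), a)), p(0), a)), cons(p(c), cons(k(cons(p(c), p(a)), cons(p(a), cons(c, 0))), 0)))))  →  m(0, c, cons(0, k(cons(p(c), p(m(a, p(0), a))), cons(p(c), cons(k(cons(p(c), p(a)), cons(p(a), cons(c, 0))), 0)))))   [R4 at 3.2.1.2]
3. m(0, c, cons(0, k(cons(p(c), p(m(a, p(0), a))), cons(p(c), cons(k(cons(p(c), p(a)), cons(p(a), cons(c, 0))), 0)))))  →  m(0, c, cons(0, k(cons(p(c), p(a)), cons(p(c), cons(k(cons(p(c), p(a)), cons(p(a), cons(c, 0))), 0)))))   [R4 at 3.2.1.2.1]
4. m(0, c, cons(0, k(cons(p(c), p(a)), cons(p(c), cons(k(cons(p(c), p(a)), cons(p(a), cons(c, 0))), 0)))))  →  m(0, c, cons(0, k(cons(p(c), p(a)), cons(p(c), cons(c, 0)))))   [R6 at 3.2.2.2.1]
5. m(0, c, cons(0, k(cons(p(c), p(a)), cons(p(c), cons(c, 0)))))  →  m(0, c, cons(0, c))   [R6 at 3.2]
6. m(0, c, cons(0, c))  →  c   [R2 at ε]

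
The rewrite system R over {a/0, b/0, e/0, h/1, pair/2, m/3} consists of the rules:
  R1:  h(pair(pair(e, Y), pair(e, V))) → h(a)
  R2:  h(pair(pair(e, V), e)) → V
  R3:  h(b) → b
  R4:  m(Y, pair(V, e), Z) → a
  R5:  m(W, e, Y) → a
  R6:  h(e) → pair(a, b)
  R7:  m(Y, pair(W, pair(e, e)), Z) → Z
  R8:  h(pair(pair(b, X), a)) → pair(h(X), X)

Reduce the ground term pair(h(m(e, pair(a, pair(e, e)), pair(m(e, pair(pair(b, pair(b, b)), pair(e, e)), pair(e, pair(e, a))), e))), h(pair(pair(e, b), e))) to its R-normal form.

1. pair(h(m(e, pair(a, pair(e, e)), pair(m(e, pair(pair(b, pair(b, b)), pair(e, e)), pair(e, pair(e, a))), e))), h(pair(pair(e, b), e)))  →  pair(h(pair(m(e, pair(pair(b, pair(b, b)), pair(e, e)), pair(e, pair(e, a))), e)), h(pair(pair(e, b), e)))   [R7 at 1.1]
2. pair(h(pair(m(e, pair(pair(b, pair(b, b)), pair(e, e)), pair(e, pair(e, a))), e)), h(pair(pair(e, b), e)))  →  pair(h(pair(pair(e, pair(e, a)), e)), h(pair(pair(e, b), e)))   [R7 at 1.1.1]
3. pair(h(pair(pair(e, pair(e, a)), e)), h(pair(pair(e, b), e)))  →  pair(pair(e, a), h(pair(pair(e, b), e)))   [R2 at 1]
4. pair(pair(e, a), h(pair(pair(e, b), e)))  →  pair(pair(e, a), b)   [R2 at 2]

pair(pair(e, a), b)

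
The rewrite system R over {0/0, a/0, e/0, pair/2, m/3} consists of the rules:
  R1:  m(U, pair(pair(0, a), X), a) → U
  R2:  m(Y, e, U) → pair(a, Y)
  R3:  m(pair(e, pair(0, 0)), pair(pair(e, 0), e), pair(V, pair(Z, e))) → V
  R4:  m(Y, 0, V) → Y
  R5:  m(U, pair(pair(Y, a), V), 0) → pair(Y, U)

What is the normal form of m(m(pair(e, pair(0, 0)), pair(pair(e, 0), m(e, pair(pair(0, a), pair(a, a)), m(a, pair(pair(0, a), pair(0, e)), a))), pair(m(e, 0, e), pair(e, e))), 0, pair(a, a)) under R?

1. m(m(pair(e, pair(0, 0)), pair(pair(e, 0), m(e, pair(pair(0, a), pair(a, a)), m(a, pair(pair(0, a), pair(0, e)), a))), pair(m(e, 0, e), pair(e, e))), 0, pair(a, a))  →  m(pair(e, pair(0, 0)), pair(pair(e, 0), m(e, pair(pair(0, a), pair(a, a)), m(a, pair(pair(0, a), pair(0, e)), a))), pair(m(e, 0, e), pair(e, e)))   [R4 at ε]
2. m(pair(e, pair(0, 0)), pair(pair(e, 0), m(e, pair(pair(0, a), pair(a, a)), m(a, pair(pair(0, a), pair(0, e)), a))), pair(m(e, 0, e), pair(e, e)))  →  m(pair(e, pair(0, 0)), pair(pair(e, 0), m(e, pair(pair(0, a), pair(a, a)), a)), pair(m(e, 0, e), pair(e, e)))   [R1 at 2.2.3]
3. m(pair(e, pair(0, 0)), pair(pair(e, 0), m(e, pair(pair(0, a), pair(a, a)), a)), pair(m(e, 0, e), pair(e, e)))  →  m(pair(e, pair(0, 0)), pair(pair(e, 0), e), pair(m(e, 0, e), pair(e, e)))   [R1 at 2.2]
4. m(pair(e, pair(0, 0)), pair(pair(e, 0), e), pair(m(e, 0, e), pair(e, e)))  →  m(e, 0, e)   [R3 at ε]
5. m(e, 0, e)  →  e   [R4 at ε]

e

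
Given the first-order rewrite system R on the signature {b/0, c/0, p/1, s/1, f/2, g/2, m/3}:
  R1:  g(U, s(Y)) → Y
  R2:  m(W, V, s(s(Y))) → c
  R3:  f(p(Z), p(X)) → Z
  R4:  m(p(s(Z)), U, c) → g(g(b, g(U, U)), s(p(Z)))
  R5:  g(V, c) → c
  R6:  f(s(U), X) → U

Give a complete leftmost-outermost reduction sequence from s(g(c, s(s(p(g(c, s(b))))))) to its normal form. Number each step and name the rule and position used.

1. s(g(c, s(s(p(g(c, s(b)))))))  →  s(s(p(g(c, s(b)))))   [R1 at 1]
2. s(s(p(g(c, s(b)))))  →  s(s(p(b)))   [R1 at 1.1.1]

s(s(p(b)))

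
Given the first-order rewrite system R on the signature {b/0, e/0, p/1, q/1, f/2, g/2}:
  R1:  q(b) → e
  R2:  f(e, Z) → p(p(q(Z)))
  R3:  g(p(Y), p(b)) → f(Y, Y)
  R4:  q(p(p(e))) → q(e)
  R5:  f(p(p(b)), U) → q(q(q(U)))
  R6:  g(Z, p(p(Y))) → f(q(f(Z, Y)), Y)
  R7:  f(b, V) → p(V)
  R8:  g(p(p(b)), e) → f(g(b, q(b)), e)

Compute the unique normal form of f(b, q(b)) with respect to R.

p(e)

1. f(b, q(b))  →  p(q(b))   [R7 at ε]
2. p(q(b))  →  p(e)   [R1 at 1]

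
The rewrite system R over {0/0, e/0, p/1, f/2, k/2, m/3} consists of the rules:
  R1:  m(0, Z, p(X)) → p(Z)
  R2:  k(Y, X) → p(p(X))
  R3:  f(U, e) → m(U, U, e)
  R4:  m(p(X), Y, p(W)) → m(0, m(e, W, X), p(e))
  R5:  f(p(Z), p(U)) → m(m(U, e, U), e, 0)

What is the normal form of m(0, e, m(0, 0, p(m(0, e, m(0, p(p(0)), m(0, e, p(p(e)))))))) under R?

1. m(0, e, m(0, 0, p(m(0, e, m(0, p(p(0)), m(0, e, p(p(e))))))))  →  m(0, e, p(0))   [R1 at 3]
2. m(0, e, p(0))  →  p(e)   [R1 at ε]

p(e)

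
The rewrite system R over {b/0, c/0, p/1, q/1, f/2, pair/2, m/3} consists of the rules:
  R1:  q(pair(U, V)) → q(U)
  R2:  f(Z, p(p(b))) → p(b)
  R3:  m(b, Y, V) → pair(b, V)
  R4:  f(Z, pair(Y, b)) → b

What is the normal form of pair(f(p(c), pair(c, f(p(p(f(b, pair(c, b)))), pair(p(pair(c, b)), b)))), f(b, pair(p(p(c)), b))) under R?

1. pair(f(p(c), pair(c, f(p(p(f(b, pair(c, b)))), pair(p(pair(c, b)), b)))), f(b, pair(p(p(c)), b)))  →  pair(f(p(c), pair(c, b)), f(b, pair(p(p(c)), b)))   [R4 at 1.2.2]
2. pair(f(p(c), pair(c, b)), f(b, pair(p(p(c)), b)))  →  pair(b, f(b, pair(p(p(c)), b)))   [R4 at 1]
3. pair(b, f(b, pair(p(p(c)), b)))  →  pair(b, b)   [R4 at 2]

pair(b, b)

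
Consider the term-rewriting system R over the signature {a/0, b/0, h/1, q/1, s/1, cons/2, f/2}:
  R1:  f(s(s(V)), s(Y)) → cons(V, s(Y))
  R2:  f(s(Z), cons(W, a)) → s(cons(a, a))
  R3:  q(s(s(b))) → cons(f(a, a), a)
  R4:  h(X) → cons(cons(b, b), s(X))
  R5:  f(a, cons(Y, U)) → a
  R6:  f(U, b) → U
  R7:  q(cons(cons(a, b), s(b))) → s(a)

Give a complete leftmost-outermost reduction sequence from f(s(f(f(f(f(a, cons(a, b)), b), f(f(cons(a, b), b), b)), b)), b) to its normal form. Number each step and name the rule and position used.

1. f(s(f(f(f(f(a, cons(a, b)), b), f(f(cons(a, b), b), b)), b)), b)  →  s(f(f(f(f(a, cons(a, b)), b), f(f(cons(a, b), b), b)), b))   [R6 at ε]
2. s(f(f(f(f(a, cons(a, b)), b), f(f(cons(a, b), b), b)), b))  →  s(f(f(f(a, cons(a, b)), b), f(f(cons(a, b), b), b)))   [R6 at 1]
3. s(f(f(f(a, cons(a, b)), b), f(f(cons(a, b), b), b)))  →  s(f(f(a, cons(a, b)), f(f(cons(a, b), b), b)))   [R6 at 1.1]
4. s(f(f(a, cons(a, b)), f(f(cons(a, b), b), b)))  →  s(f(a, f(f(cons(a, b), b), b)))   [R5 at 1.1]
5. s(f(a, f(f(cons(a, b), b), b)))  →  s(f(a, f(cons(a, b), b)))   [R6 at 1.2]
6. s(f(a, f(cons(a, b), b)))  →  s(f(a, cons(a, b)))   [R6 at 1.2]
7. s(f(a, cons(a, b)))  →  s(a)   [R5 at 1]

s(a)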